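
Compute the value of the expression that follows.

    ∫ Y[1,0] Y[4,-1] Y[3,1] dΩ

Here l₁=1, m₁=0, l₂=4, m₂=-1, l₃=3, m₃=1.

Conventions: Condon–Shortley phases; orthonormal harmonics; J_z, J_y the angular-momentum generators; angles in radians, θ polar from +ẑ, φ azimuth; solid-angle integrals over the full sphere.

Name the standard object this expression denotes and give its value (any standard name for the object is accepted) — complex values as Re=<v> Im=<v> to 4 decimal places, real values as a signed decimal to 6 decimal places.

Gaunt coefficient, -0.238414

This is a Gaunt coefficient — the integral of a triple product of spherical harmonics over the sphere.
Checks pass: Σm=0; 8 even; l₃=3∈[3,5].
(2·1+1)(2·4+1)(2·3+1) = 189
Δ: 2! 0! 6! / 9! → 1/252
sum: t=1:−1/36 = -1/36
3j²(1 4 3; 0 0 0) = Δ·Π!·Σ² = 4/63  (sign +1)
sum: t=1:−1/48 = -1/48
3j²(1 4 3; 0 -1 1) = Δ·Π!·Σ² = 5/84  (sign -1)
combine: 4πI² = 189·4/63·5/84 = 5/7
take √, sign -1: I = -0.23841361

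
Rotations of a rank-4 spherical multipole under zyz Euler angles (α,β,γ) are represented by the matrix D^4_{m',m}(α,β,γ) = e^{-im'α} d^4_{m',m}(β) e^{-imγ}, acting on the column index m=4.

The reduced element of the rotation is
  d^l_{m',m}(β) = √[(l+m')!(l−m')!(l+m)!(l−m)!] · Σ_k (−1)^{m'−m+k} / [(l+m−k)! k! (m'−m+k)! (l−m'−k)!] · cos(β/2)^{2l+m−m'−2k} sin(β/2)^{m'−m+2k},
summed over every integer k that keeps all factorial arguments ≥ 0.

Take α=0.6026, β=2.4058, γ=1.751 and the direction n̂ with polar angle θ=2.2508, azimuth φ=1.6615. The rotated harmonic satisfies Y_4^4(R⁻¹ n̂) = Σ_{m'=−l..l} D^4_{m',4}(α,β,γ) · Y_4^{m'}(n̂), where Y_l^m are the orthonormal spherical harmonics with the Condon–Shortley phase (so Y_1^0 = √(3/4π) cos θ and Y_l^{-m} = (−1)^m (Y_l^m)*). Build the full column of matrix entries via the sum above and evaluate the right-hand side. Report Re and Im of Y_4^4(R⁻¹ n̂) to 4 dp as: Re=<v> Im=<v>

Need the full column D^4_{m',4} for m'=−4..4 at α=0.6026, β=2.4058, γ=1.7510.
cos(β/2)=0.359653, sin(β/2)=0.933086
d^4_{-4,4}: single k=8 term ⇒ +0.574610;  D = -0.068097+0.570561i
d^4_{-3,4}: single k=7 term ⇒ +0.626442;  D = +0.291393+0.554544i
d^4_{-2,4}: single k=6 term ⇒ +0.451728;  D = +0.399762+0.210354i
d^4_{-1,4}: single k=5 term ⇒ +0.246238;  D = +0.244519-0.029041i
d^4_{0,4}: single k=4 term ⇒ +0.106114;  D = +0.079720-0.070035i
d^4_{1,4}: single k=3 term ⇒ +0.036583;  D = +0.008958-0.035469i
d^4_{2,4}: single k=2 term ⇒ +0.009971;  D = -0.003468-0.009348i
d^4_{3,4}: single k=1 term ⇒ +0.002054;  D = -0.001680-0.001182i
d^4_{4,4}: single k=0 term ⇒ +0.000280;  D = -0.000280-0.000003i
Y_4^{m'}(θ=2.2508,φ=1.6615) and Σ D·Y over m':
  (-0.0681+0.5706i)·(+0.1512-0.0574i)  (+0.2914+0.5545i)·(-0.0994-0.3564i)  (+0.3998+0.2104i)·(-0.3517+0.0645i)  (+0.2445-0.0290i)·(-0.0049-0.0535i)  (+0.0797-0.0700i)·(-0.3586+0.0000i)  (+0.0090-0.0355i)·(+0.0049-0.0535i)  (-0.0035-0.0093i)·(-0.3517-0.0645i)  (-0.0017-0.0012i)·(+0.0994-0.3564i)  (-0.0003-0.0000i)·(+0.1512+0.0574i)
Y_4^4(R⁻¹ n̂) = +0.003769-0.101491i

Re=0.0038 Im=-0.1015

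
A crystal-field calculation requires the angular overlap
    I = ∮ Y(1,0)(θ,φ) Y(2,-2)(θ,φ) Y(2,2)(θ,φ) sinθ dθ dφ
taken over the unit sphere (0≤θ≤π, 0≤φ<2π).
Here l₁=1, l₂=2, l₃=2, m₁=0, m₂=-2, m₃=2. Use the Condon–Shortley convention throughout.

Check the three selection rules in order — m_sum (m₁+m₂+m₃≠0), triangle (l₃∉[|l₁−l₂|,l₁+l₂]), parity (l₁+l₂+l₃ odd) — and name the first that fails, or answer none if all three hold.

Σmᵢ = 0  ✓
l₃∈[|l₁−l₂|,l₁+l₂]=[1,3], have l₃=2  ✓
Σlᵢ = 5 ⇒ odd  ✗

parity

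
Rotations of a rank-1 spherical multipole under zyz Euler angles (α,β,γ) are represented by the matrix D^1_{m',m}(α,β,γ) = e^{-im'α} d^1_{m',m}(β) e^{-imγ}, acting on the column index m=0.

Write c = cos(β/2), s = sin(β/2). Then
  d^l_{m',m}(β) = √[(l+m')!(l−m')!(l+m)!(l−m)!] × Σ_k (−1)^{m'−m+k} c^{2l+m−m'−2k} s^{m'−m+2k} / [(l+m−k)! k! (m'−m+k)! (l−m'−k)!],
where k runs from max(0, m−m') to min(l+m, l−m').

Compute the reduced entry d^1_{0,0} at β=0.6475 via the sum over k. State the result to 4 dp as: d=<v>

d^1_{0,0}(β=0.6475) via the finite sum:
Half-angle: c=0.948049, s=0.318124. N=√(1·1·1·1)=1.000000
k∈{0,1} keeps every argument non-negative
  k=0: (−1)^0·1.0000/(1)·0.9480^2·0.3181^0 = +0.898797
  k=1: (−1)^1·1.0000/(1)·0.9480^0·0.3181^2 = -0.101203
d^1_{0,0}(0.6475) = +0.898797 -0.101203 = +0.797594

d=0.7976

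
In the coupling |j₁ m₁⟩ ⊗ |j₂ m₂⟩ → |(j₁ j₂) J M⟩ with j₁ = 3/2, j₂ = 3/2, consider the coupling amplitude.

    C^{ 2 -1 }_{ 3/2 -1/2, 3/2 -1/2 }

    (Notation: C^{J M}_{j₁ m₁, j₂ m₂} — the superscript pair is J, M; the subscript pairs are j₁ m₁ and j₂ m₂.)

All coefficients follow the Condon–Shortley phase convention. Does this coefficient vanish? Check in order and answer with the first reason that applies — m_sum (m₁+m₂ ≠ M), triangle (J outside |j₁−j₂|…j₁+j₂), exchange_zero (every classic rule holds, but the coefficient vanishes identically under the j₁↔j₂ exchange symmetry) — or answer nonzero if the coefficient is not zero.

exchange_zero

m-sum: m₁+m₂ = -1/2+(-1/2) = -1, M = -1  ✓
triangle: |j₁−j₂| = 0 ≤ J = 2 ≤ j₁+j₂ = 3  ✓
exchange: j₁=j₂ and m₁=m₂, and (−1)^(j₁+j₂−J) = (−1)^1 = −1 forces ⟨j₁m₁;j₂m₂|JM⟩ = −⟨j₂m₂;j₁m₁|JM⟩ = −⟨j₁m₁;j₂m₂|JM⟩ ⇒ the coefficient vanishes identically
Racah sum check: Σ_k collapses to 0 ⇒ CG = 0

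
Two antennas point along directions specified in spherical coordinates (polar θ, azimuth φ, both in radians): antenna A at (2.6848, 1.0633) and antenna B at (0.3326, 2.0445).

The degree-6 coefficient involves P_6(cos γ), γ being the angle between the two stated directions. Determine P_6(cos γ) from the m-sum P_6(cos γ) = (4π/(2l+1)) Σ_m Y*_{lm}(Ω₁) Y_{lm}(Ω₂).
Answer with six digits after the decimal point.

-0.328927

Expand P_6 via completeness: Σ_{m} conj(Y_{6,m}) at Ω₁ times Y_{6,m} at Ω₂ —
  m=-6: (+0.003540+0.000343i) × (+0.000559+0.000173i) = +0.000002+0.000001i  (running Σ = +0.000002+0.000001i)
  m=-5: (-0.014241+0.020634i) × (-0.004099+0.004201i) = -0.000028-0.000144i  (running Σ = -0.000026-0.000144i)
  m=-4: (-0.047042-0.095142i) × (-0.011395-0.033929i) = -0.002692+0.002680i  (running Σ = -0.002718+0.002537i)
  m=-3: (+0.293617+0.014195i) × (+0.144674+0.021819i) = +0.042169+0.008460i  (running Σ = +0.039451+0.010997i)
  m=-2: (-0.264472+0.425798i) × (-0.228193+0.317359i) = -0.074780-0.181097i  (running Σ = -0.035330-0.170100i)
  m=-1: (-0.177958-0.320024i) × (-0.263159-0.513346i) = -0.117452+0.175571i  (running Σ = -0.152782+0.005471i)
  m=0: (-0.259232-0.000000i) × (+0.133908+0.000000i) = -0.034713-0.000000i  (running Σ = -0.187495+0.005471i)
  m=1: (+0.177958-0.320024i) × (+0.263159-0.513346i) = -0.117452-0.175571i  (running Σ = -0.304947-0.170100i)
  m=2: (-0.264472-0.425798i) × (-0.228193-0.317359i) = -0.074780+0.181097i  (running Σ = -0.379728+0.010997i)
  m=3: (-0.293617+0.014195i) × (-0.144674+0.021819i) = +0.042169-0.008460i  (running Σ = -0.337559+0.002537i)
  m=4: (-0.047042+0.095142i) × (-0.011395+0.033929i) = -0.002692-0.002680i  (running Σ = -0.340251-0.000144i)
  m=5: (+0.014241+0.020634i) × (+0.004099+0.004201i) = -0.000028+0.000144i  (running Σ = -0.340279+0.000001i)
  m=6: (+0.003540-0.000343i) × (+0.000559-0.000173i) = +0.000002-0.000001i  (running Σ = -0.340277-0.000000i)
Total Σ_m = -0.340277-0.000000i. Multiply by 0.966644: -0.328927-0.000000i. P_6(cos γ) = -0.328927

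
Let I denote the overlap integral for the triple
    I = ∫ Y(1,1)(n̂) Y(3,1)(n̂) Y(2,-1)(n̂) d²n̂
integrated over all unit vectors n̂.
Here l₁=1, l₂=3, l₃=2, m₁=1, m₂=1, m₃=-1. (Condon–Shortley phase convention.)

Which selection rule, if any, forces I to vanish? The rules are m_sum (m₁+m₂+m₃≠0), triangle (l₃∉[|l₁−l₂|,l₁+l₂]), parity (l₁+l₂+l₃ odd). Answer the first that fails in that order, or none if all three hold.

Σmᵢ = 1  ✗
l₃∈[|l₁−l₂|,l₁+l₂]=[2,4], have l₃=2
Σlᵢ = 6 ⇒ even

m_sum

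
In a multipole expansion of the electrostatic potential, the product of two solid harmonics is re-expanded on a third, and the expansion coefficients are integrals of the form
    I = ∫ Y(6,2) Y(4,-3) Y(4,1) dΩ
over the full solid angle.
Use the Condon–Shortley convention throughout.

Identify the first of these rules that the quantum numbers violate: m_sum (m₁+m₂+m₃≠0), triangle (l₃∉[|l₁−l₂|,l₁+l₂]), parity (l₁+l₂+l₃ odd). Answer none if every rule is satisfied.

none

m₁+m₂+m₃ = 2 − 3 + 1 = 0  ✓
triangle: |6−4|=2 ≤ l₃=4 ≤ 6+4=10  ✓
parity: l₁+l₂+l₃ = 14 is even  ✓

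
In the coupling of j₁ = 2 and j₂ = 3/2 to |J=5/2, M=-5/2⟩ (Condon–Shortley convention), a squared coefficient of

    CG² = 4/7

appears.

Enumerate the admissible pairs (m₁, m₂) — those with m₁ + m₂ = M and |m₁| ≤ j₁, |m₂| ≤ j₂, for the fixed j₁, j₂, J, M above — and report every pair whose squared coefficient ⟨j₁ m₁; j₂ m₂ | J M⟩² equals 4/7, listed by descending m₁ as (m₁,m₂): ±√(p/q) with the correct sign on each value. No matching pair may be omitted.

(-2,-1/2): −√(4/7)

Admissible pairs with m₁+m₂ = M = -5/2: (-2,-1/2), (-1,-3/2)
  (m₁,m₂)=(-1,-3/2): CG² = 3/7, CG = +√(3/7)
  (m₁,m₂)=(-2,-1/2): CG² = 4/7, CG = −√(4/7)   ← matches the target
Pairs with CG² = 4/7: (-2,-1/2): −√(4/7)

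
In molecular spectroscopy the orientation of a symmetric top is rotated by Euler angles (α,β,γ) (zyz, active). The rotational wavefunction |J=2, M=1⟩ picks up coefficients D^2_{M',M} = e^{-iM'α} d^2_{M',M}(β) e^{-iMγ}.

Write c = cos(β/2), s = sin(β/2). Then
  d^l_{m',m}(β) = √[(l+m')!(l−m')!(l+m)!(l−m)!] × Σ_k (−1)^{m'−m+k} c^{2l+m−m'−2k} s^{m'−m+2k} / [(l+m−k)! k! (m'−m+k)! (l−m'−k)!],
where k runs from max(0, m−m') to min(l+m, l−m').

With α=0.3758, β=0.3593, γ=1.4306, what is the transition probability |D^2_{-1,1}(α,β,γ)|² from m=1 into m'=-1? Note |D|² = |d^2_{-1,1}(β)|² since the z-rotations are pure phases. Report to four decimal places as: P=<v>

D^2_{-1,1}(0.3758,0.3593,1.4306) = e^{-i·-1·0.3758}·d^2_{-1,1}(0.3593)·e^{-i·1·1.4306}. Compute d first:
Half-angle: c=0.983906, s=0.178685. N=√(1·6·6·1)=6.000000
The bounds max(0,m−m')=2 and min(l+m,l−m')=3 give 2 terms
  k=2: (−1)^0·6.0000/(2)·0.9839^2·0.1787^2 = +0.092727
  k=3: (−1)^1·6.0000/(6)·0.9839^0·0.1787^4 = -0.001019
d^2_{-1,1}(0.3593) = +0.092727 -0.001019 = +0.091708
|D^2_{-1,1}|² = |d^2_{-1,1}(β)|² = (+0.091708)² = 0.008410 (the z-rotation phases have unit modulus)

P=0.0084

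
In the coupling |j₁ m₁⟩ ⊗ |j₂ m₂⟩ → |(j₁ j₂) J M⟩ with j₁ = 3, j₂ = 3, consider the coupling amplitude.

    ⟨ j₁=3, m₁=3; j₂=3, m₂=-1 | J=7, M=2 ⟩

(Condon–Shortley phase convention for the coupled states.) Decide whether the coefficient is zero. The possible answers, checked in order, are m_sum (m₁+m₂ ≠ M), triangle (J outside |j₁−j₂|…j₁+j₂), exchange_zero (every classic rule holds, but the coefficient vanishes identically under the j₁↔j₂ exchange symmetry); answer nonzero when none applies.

triangle

m-sum: m₁+m₂ = 3+(-1) = 2, M = 2  ✓
triangle: need |j₁−j₂| ≤ J ≤ j₁+j₂, i.e. J ∈ [0, 6]; J = 7 is outside ✗ ⇒ coefficient is 0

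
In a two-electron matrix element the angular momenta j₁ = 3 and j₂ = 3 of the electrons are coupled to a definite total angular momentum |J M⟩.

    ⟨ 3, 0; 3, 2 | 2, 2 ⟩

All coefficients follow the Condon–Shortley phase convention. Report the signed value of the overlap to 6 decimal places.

triangle: 4!×2!×2!/9! = 96/362880
(j±m)!: 3!×3!×5!×1!×4!×0! = 103680
prefactor² = (2J+1)×Δ×N² = 960/7
  k=3: −1/(3!×1!×0!×2!×2!×0!) = -1/24
Σ = -1/24  ⇒  CG² = 960/7×(-1/24)² = 5/21
CG = −√(5/21) = -0.487950

−√(5/21) = -0.487950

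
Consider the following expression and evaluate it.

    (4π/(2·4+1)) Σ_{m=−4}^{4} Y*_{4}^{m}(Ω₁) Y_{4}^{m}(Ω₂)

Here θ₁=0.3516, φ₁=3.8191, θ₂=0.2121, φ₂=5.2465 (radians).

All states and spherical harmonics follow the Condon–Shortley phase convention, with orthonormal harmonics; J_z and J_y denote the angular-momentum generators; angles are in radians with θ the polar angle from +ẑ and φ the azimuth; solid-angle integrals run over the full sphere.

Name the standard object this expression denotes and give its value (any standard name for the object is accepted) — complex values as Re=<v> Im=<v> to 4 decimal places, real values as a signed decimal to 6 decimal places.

This sum is the spherical-harmonic addition theorem: it equals the Legendre polynomial P_l(cos γ) of the angle γ between the two directions.
Term-by-term m-sum for l=4 (normalisation 4π/9 = 1.396263):
  term(m=-4) = +0.000005+0.000003i   from Y*(Ω₁)=-0.005655+0.002604i, Y(Ω₂)=-0.000466-0.000734i
  term(m=-3) = -0.000229+0.000498i   from Y*(Ω₁)=+0.021385-0.042976i, Y(Ω₂)=-0.011410+0.000360i
  term(m=-2) = -0.016596-0.004894i   from Y*(Ω₁)=+0.043920+0.200369i, Y(Ω₂)=-0.040630+0.073919i
  term(m=-1) = +0.024891-0.172389i   from Y*(Ω₁)=-0.377767-0.303931i, Y(Ω₂)=+0.182878+0.309202i
  term(m=+0) = +0.264069+0.000000i   from Y*(Ω₁)=+0.396478-0.000000i, Y(Ω₂)=+0.666037+0.000000i
  term(m=+1) = +0.024891+0.172389i   from Y*(Ω₁)=+0.377767-0.303931i, Y(Ω₂)=-0.182878+0.309202i
  term(m=+2) = -0.016596+0.004894i   from Y*(Ω₁)=+0.043920-0.200369i, Y(Ω₂)=-0.040630-0.073919i
  term(m=+3) = -0.000229-0.000498i   from Y*(Ω₁)=-0.021385-0.042976i, Y(Ω₂)=+0.011410+0.000360i
  term(m=+4) = +0.000005-0.000003i   from Y*(Ω₁)=-0.005655-0.002604i, Y(Ω₂)=-0.000466+0.000734i
Accumulated sum +0.280211-0.000000i; after 4π/(2l+1) scaling, +0.391249-0.000000i ⇒ P_4 = 0.391249

Legendre polynomial (addition theorem), +0.391249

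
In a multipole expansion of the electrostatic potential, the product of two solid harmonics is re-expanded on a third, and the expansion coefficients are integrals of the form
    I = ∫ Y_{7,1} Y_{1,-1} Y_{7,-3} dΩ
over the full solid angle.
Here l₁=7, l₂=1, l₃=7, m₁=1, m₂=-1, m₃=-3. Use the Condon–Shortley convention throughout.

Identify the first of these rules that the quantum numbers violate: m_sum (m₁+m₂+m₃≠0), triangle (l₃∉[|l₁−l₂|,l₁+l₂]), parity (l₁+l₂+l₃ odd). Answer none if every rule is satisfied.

m_sum

Σmᵢ = -3  ✗
l₃∈[|l₁−l₂|,l₁+l₂]=[6,8], have l₃=7
Σlᵢ = 15 ⇒ odd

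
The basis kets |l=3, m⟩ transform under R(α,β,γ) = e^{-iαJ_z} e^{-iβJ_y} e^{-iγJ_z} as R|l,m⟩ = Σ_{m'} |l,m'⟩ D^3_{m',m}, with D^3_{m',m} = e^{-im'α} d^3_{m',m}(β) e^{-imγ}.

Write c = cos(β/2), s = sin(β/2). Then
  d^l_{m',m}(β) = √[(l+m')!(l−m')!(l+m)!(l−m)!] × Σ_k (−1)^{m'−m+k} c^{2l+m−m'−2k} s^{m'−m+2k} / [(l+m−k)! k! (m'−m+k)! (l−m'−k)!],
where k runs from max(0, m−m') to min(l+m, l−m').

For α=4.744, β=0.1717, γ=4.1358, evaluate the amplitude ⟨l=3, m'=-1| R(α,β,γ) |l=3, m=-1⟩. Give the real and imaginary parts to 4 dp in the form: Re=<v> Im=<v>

Re=-0.7871 Im=0.4772

D^3_{-1,-1}(4.7440,0.1717,4.1358) = e^{-i·-1·4.7440}·d^3_{-1,-1}(0.1717)·e^{-i·-1·4.1358}. Compute d first:
With c≡cos(β/2)=0.996317 and s≡sin(β/2)=0.085745, N=[2·24·2·24]^{1/2}=48.000000
k∈{0,1,2} keeps every argument non-negative
  k=0: (−1)^0·48.0000/(48)·0.9963^6·0.0857^0 = +0.978105
  k=1: (−1)^1·48.0000/(6)·0.9963^4·0.0857^2 = -0.057955
  k=2: (−1)^2·48.0000/(8)·0.9963^2·0.0857^4 = +0.000322
d^3_{-1,-1}(0.1717) = +0.978105 -0.057955 +0.000322 = +0.920472
D = (+0.031606-0.999500i)·(+0.920472)·(-0.545168-0.838327i) = -0.787131+0.477172i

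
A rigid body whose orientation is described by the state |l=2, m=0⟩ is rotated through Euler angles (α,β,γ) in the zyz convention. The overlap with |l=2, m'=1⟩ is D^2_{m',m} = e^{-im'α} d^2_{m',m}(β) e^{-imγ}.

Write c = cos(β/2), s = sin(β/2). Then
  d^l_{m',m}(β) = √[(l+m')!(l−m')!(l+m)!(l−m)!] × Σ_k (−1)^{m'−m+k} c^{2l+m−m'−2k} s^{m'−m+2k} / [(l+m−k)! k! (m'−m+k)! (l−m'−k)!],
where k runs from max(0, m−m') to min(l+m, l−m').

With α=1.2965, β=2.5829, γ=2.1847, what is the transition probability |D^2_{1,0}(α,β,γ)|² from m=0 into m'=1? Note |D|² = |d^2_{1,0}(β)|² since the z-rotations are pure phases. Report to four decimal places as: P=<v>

P=0.3030

First d^2_{1,0}(β=2.5829), then the phase factors e^{-i(1)α} and e^{-i(0)γ}:
c=cos(2.582900/2)=0.275727, s=sin(2.582900/2)=0.961236; N=√[6·1·2·2]=4.898979
Admissible k: 0..1 (factorial args all ≥0)
  k=0: (−1)^1·4.8990/(2)·0.2757^3·0.9612^1 = -0.049357
  k=1: (−1)^2·4.8990/(2)·0.2757^1·0.9612^3 = +0.599854
d^2_{1,0}(2.5829) = -0.049357 +0.599854 = +0.550497
|D^2_{1,0}|² = |d^2_{1,0}(β)|² = (+0.550497)² = 0.303047 (the z-rotation phases have unit modulus)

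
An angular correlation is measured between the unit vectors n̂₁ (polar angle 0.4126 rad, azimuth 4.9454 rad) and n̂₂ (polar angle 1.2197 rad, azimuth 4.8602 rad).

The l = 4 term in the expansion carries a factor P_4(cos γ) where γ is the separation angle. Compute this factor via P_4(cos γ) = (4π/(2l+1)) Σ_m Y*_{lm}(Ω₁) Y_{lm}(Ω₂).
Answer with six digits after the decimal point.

Term-by-term m-sum for l=4 (normalisation 4π/9 = 1.396263):
  m=-4: Y*=0.00682 + 0.00919j  Y=0.28563 - 0.19176j  product 0.00371 + 0.00132j
  m=-3: Y*=-0.04757 + 0.05659j  Y=-0.15291 - 0.32194j  product 0.02549 + 0.00666j
  m=-2: Y*=-0.23423 - 0.11781j  Y=0.04853 - 0.01478j  product -0.01311 - 0.00226j
  m=-1: Y*=0.11535 - 0.48603j  Y=-0.04887 - 0.32822j  product -0.16516 - 0.01411j
  m=+0: Y*=0.26162 + 0.00000j  Y=-0.00623 + 0.00000j  product -0.00163 + 0.00000j
  m=+1: Y*=-0.11535 - 0.48603j  Y=0.04887 - 0.32822j  product -0.16516 + 0.01411j
  m=+2: Y*=-0.23423 + 0.11781j  Y=0.04853 + 0.01478j  product -0.01311 + 0.00226j
  m=+3: Y*=0.04757 + 0.05659j  Y=0.15291 - 0.32194j  product 0.02549 - 0.00666j
  m=+4: Y*=0.00682 - 0.00919j  Y=0.28563 + 0.19176j  product 0.00371 - 0.00132j
Total Σ_m = -0.29977 - 0.00000j. Multiply by 1.396263: -0.41856 - 0.00000j. P_4(cos γ) = -0.418556

-0.418556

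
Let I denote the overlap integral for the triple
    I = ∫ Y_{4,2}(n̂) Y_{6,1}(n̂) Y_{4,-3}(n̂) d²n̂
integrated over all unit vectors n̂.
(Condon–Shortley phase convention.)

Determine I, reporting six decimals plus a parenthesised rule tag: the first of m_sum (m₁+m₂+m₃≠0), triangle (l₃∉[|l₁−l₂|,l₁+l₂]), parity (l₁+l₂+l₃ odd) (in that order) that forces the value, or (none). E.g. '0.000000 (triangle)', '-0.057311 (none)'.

m-sum 0 ✓  L=14 even ✓  2≤4≤10 ✓
Π(2lᵢ+1) = 9×13×9 = 1053
triangle coeff Δ(4,6,4) = 1/1261260
Σ_t [2,4]: t=2:+1/4608 t=3:−1/1296 t=4:+1/4608 = -7/20736
(3j)²=20/1287 [(4 6 4; 0 0 0)], sign=-1
Σ_t [1,2]: t=1:−1/86400 t=2:+1/11520 = 13/172800
(3j)²=13/660 [(4 6 4; 2 1 -3)], sign=-1
⇒ 4πI² = 39/121
I = (+1)√(39/121/(4π)) = 0.16015286
No selection rule forces the value: the integral is nonzero (none).

0.160153 (none)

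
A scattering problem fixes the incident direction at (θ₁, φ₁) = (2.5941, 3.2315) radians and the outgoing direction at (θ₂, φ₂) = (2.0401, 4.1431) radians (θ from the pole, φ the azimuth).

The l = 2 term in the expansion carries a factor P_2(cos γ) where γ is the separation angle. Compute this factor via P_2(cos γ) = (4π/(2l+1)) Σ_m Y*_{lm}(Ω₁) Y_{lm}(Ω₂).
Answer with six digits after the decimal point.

Summing Y*_{l m}(θ₁,φ₁)·Y_{l m}(θ₂,φ₂) over m ∈ [−2, 2]; prefactor 4π/(2·2+1) = 2.513274:
  m=-2: Y*=(0.102981, 0.018720)  Y=(-0.128709, -0.279008)  product (-0.008032, -0.031142)
  m=-1: Y*=(0.341981, 0.030830)  Y=(0.167974, -0.262474)  product (0.065536, -0.084582)
  m=+0: Y*=(0.374398, -0.000000)  Y=(-0.121857, 0.000000)  product (-0.045623, 0.000000)
  m=+1: Y*=(-0.341981, 0.030830)  Y=(-0.167974, -0.262474)  product (0.065536, 0.084582)
  m=+2: Y*=(0.102981, -0.018720)  Y=(-0.128709, 0.279008)  product (-0.008032, 0.031142)
Total Σ_m = (0.069385, 0.000000). Multiply by 2.513274: (0.174385, 0.000000). P_2(cos γ) = 0.174385

0.174385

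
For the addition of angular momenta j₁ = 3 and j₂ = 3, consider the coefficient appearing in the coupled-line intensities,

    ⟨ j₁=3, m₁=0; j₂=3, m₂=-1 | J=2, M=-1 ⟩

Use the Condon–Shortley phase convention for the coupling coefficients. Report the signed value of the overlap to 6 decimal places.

j₁+j₂−J=4  J+j₁−j₂=2  J−j₁+j₂=2  j₁+j₂+J+1=9
(j₁±m₁, j₂±m₂, J±M) = (3,3,2,4,1,3)
P² = 96/7
sum k=1..2:
  [1] −1/12 = -1/12
  [2] +1/8 = 1/8
S = 1/24
C² = P²·S² = 1/42 ; C = +0.154303

+√(1/42) = +0.154303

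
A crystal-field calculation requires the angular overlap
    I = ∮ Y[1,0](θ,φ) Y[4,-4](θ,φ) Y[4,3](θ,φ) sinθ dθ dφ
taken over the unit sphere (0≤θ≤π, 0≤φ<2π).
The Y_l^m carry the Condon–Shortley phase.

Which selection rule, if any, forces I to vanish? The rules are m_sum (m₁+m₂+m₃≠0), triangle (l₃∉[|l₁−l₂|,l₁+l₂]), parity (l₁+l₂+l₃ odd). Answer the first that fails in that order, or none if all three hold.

Σmᵢ = -1  ✗
l₃∈[|l₁−l₂|,l₁+l₂]=[3,5], have l₃=4
Σlᵢ = 9 ⇒ odd

m_sum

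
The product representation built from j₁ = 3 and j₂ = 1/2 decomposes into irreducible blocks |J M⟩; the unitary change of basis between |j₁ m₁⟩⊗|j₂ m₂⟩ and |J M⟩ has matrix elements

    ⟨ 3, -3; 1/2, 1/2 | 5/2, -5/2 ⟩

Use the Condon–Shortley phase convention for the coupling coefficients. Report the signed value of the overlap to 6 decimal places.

j₁+j₂−J=1  J+j₁−j₂=5  J−j₁+j₂=0  j₁+j₂+J+1=7
(j₁±m₁, j₂±m₂, J±M) = (0,6,1,0,0,5)
P² = 86400/7
sum k=1..1:
  [1] −1/120 = -1/120
S = -1/120
C² = P²·S² = 6/7 ; C = -0.925820

−√(6/7) ≈ -0.925820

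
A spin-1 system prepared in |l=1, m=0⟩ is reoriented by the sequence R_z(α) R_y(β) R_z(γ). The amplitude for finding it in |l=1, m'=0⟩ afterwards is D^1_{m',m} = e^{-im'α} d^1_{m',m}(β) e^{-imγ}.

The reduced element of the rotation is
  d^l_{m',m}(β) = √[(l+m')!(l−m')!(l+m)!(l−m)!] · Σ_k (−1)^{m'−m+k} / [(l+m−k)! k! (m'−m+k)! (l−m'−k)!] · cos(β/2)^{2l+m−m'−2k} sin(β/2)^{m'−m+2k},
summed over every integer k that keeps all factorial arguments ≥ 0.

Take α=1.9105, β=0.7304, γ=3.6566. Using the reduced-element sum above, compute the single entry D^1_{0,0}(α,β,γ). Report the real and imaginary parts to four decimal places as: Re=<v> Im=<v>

D^1_{0,0}(1.9105,0.7304,3.6566) = e^{-i·0·1.9105}·d^1_{0,0}(0.7304)·e^{-i·0·3.6566}. Compute d first:
With c≡cos(β/2)=0.934052 and s≡sin(β/2)=0.357136, N=[1·1·1·1]^{1/2}=1.000000
The bounds max(0,m−m')=0 and min(l+m,l−m')=1 give 2 terms
  k=0: (−1)^0·1.0000/(1)·0.9341^2·0.3571^0 = +0.872454
  k=1: (−1)^1·1.0000/(1)·0.9341^0·0.3571^2 = -0.127546
d^1_{0,0}(0.7304) = +0.872454 -0.127546 = +0.744908
D = (+1.000000+0.000000i)·(+0.744908)·(+1.000000+0.000000i) = +0.744908+0.000000i

Re=0.7449 Im=0.0000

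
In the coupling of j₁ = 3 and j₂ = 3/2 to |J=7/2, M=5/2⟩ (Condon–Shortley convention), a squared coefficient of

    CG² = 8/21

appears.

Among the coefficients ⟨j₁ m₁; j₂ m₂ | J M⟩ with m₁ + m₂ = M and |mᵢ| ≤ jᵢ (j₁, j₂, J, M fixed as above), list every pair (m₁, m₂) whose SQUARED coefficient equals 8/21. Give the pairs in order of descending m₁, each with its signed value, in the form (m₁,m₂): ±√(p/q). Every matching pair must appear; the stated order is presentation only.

Admissible pairs with m₁+m₂ = M = 5/2: (1,3/2), (2,1/2), (3,-1/2)
  (m₁,m₂)=(3,-1/2): CG² = 8/21, CG = +√(8/21)   ← matches the target
  (m₁,m₂)=(2,1/2): CG² = 1/7, CG = +√(1/7)
  (m₁,m₂)=(1,3/2): CG² = 10/21, CG = −√(10/21)
Pairs with CG² = 8/21: (3,-1/2): +√(8/21)

(3,-1/2): +√(8/21)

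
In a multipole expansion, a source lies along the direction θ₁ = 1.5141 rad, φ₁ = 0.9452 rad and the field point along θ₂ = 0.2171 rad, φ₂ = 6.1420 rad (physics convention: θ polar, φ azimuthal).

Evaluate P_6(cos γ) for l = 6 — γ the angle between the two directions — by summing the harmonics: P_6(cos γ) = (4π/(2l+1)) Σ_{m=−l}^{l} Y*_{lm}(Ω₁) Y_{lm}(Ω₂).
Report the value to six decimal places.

Expand P_6 via completeness: Σ_{m} conj(Y_{6,m}) at Ω₁ times Y_{6,m} at Ω₂ —
  term(m=-6) = (0.000022, 0.000005)   from Y*(Ω₁)=(0.391612, -0.274864), Y(Ω₂)=(0.000032, 0.000036)
  term(m=-5) = (0.000047, -0.000054)   from Y*(Ω₁)=(0.001280, -0.094060), Y(Ω₂)=(0.000577, 0.000492)
  term(m=-4) = (0.000894, 0.002327)   from Y*(Ω₁)=(0.274456, 0.204007), Y(Ω₂)=(0.006157, 0.003901)
  term(m=-3) = (0.005149, 0.000608)   from Y*(Ω₁)=(0.103846, -0.032806), Y(Ω₂)=(0.043405, 0.019569)
  term(m=-2) = (-0.036249, 0.052761)   from Y*(Ω₁)=(-0.096141, 0.290500), Y(Ω₂)=(0.200914, 0.058290)
  term(m=-1) = (0.029524, 0.056104)   from Y*(Ω₁)=(0.066932, 0.092653), Y(Ω₂)=(0.549145, 0.078050)
  term(m=+0) = (-0.169627, -0.000000)   from Y*(Ω₁)=(-0.296619, -0.000000), Y(Ω₂)=(0.571869, 0.000000)
  term(m=+1) = (0.029524, -0.056104)   from Y*(Ω₁)=(-0.066932, 0.092653), Y(Ω₂)=(-0.549145, 0.078050)
  term(m=+2) = (-0.036249, -0.052761)   from Y*(Ω₁)=(-0.096141, -0.290500), Y(Ω₂)=(0.200914, -0.058290)
  term(m=+3) = (0.005149, -0.000608)   from Y*(Ω₁)=(-0.103846, -0.032806), Y(Ω₂)=(-0.043405, 0.019569)
  term(m=+4) = (0.000894, -0.002327)   from Y*(Ω₁)=(0.274456, -0.204007), Y(Ω₂)=(0.006157, -0.003901)
  term(m=+5) = (0.000047, 0.000054)   from Y*(Ω₁)=(-0.001280, -0.094060), Y(Ω₂)=(-0.000577, 0.000492)
  term(m=+6) = (0.000022, -0.000005)   from Y*(Ω₁)=(0.391612, 0.274864), Y(Ω₂)=(0.000032, -0.000036)
Accumulated sum (-0.170853, 0.000000); after 4π/(2l+1) scaling, (-0.165154, 0.000000) ⇒ P_6 = -0.165154

-0.165154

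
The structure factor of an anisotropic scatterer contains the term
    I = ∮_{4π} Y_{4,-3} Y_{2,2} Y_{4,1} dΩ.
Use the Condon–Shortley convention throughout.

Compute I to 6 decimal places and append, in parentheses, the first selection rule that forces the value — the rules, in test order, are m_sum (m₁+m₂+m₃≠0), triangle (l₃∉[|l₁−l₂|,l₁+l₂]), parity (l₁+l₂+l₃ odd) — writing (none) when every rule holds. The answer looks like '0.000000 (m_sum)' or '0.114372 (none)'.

0.159270 (none)

Checks pass: Σm=0; 10 even; l₃=4∈[2,6].
(2·4+1)(2·2+1)(2·4+1) = 405
Δ: 2! 6! 2! / 11! → 1/13860
sum: t=0:+1/192 t=1:−1/36 t=2:+1/192 = -5/288
3j²(4 2 4; 0 0 0) = Δ·Π!·Σ² = 20/693  (sign -1)
sum: t=2:+1/480 = 1/480
3j²(4 2 4; -3 2 1) = Δ·Π!·Σ² = 3/110  (sign -1)
combine: 4πI² = 405·20/693·3/110 = 270/847
take √, sign +1: I = 0.15927046
No selection rule forces the value: the integral is nonzero (none).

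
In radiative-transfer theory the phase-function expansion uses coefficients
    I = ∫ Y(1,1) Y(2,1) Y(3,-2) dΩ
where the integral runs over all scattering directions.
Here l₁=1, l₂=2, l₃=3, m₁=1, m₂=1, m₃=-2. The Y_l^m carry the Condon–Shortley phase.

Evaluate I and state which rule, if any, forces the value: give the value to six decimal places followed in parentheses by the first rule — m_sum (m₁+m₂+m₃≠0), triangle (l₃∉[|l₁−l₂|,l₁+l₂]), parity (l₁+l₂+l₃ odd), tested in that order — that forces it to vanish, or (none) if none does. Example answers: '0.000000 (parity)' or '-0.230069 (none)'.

0.261169 (none)

Rules hold: Σm=0, L=6 even, 1≤3≤3.
N = 3·5·7 = 105
Δ = 0!·2!·4!/7! = 1/105
Racah Σ t=0..0: t=0:+1/4 = 1/4
⇒ 3j(1 2 3; 0 0 0)² = 3/35, sgn -1
Racah Σ t=0..0: t=0:+1/12 = 1/12
⇒ 3j(1 2 3; 1 1 -2)² = 2/21, sgn -1
4πI² = N·(3j₀)²·(3jₘ)² = 6/7
I = +1·√(0.857143/4π) = 0.26116903
No selection rule forces the value: the integral is nonzero (none).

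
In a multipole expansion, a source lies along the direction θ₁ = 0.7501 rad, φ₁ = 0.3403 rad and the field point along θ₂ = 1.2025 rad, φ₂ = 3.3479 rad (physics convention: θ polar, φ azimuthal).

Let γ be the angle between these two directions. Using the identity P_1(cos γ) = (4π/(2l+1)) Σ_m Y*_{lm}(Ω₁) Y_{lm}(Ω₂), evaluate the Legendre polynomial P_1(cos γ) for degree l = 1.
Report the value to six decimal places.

-0.366894

Summing Y*_{l m}(θ₁,φ₁)·Y_{l m}(θ₂,φ₂) over m ∈ [−1, 1]; prefactor 4π/(2·1+1) = 4.188790:
  term(m=-1) = (-0.075236, -0.010142)   from Y*(Ω₁)=(0.222021, 0.078612), Y(Ω₂)=(-0.315491, 0.066028)
  term(m=+0) = (0.062883, 0.000000)   from Y*(Ω₁)=(0.357472, -0.000000), Y(Ω₂)=(0.175910, 0.000000)
  term(m=+1) = (-0.075236, 0.010142)   from Y*(Ω₁)=(-0.222021, 0.078612), Y(Ω₂)=(0.315491, 0.066028)
Accumulated sum (-0.087590, 0.000000); after 4π/(2l+1) scaling, (-0.366894, 0.000000) ⇒ P_1 = -0.366894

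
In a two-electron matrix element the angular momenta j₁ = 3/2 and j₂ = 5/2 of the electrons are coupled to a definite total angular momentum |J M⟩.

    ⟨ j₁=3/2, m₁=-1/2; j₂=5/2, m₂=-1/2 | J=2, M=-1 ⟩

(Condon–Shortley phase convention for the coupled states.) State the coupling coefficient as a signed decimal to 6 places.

j₁+j₂−J=2  J+j₁−j₂=1  J−j₁+j₂=3  j₁+j₂+J+1=7
(j₁±m₁, j₂±m₂, J±M) = (1,2,2,3,1,3)
P² = 12/7
sum k=1..2:
  [1] −1/2 = -1/2
  [2] +1/12 = 1/12
S = -5/12
C² = P²·S² = 25/84 ; C = -0.545545

-0.545545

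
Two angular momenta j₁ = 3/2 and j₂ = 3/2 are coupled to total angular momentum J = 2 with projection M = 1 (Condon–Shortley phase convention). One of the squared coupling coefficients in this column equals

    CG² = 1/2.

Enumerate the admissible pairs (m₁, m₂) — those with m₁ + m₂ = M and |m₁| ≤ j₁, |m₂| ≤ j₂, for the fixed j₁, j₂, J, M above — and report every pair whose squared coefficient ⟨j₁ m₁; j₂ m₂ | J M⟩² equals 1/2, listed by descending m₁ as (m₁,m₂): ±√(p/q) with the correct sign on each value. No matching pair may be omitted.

(3/2,-1/2): +√(1/2); (-1/2,3/2): −√(1/2)

Admissible pairs with m₁+m₂ = M = 1: (-1/2,3/2), (1/2,1/2), (3/2,-1/2)
  (m₁,m₂)=(3/2,-1/2): CG² = 1/2, CG = +√(1/2)   ← matches the target
  (m₁,m₂)=(1/2,1/2): CG² = 0/1, CG = 0
  (m₁,m₂)=(-1/2,3/2): CG² = 1/2, CG = −√(1/2)   ← matches the target
Pairs with CG² = 1/2: (3/2,-1/2): +√(1/2); (-1/2,3/2): −√(1/2)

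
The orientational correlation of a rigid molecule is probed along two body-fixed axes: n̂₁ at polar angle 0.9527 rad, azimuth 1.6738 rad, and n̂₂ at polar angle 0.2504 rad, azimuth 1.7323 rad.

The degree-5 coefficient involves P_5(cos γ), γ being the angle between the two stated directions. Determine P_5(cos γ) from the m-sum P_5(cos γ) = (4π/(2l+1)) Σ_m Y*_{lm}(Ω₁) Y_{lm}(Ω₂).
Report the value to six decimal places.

-0.419634

Summing Y*_{l m}(θ₁,φ₁)·Y_{l m}(θ₂,φ₂) over m ∈ [−5, 5]; prefactor 4π/(2·5+1) = 1.142397:
  term(m=-5) = +0.000069-0.000021i   from Y*(Ω₁)=-0.082193+0.145226i, Y(Ω₂)=-0.000313-0.000300i
  term(m=-4) = +0.001957-0.000466i   from Y*(Ω₁)=+0.343814+0.150256i, Y(Ω₂)=+0.004281-0.003227i
  term(m=-3) = +0.014616-0.002592i   from Y*(Ω₁)=+0.115165-0.360750i, Y(Ω₂)=+0.018258+0.034687i
  term(m=-2) = +0.000879-0.000103i   from Y*(Ω₁)=-0.004730-0.000988i, Y(Ω₂)=-0.173592+0.058107i
  term(m=-1) = -0.175350+0.010270i   from Y*(Ω₁)=+0.035782-0.346154i, Y(Ω₂)=-0.081164-0.498177i
  term(m=+0) = -0.051668-0.000000i   from Y*(Ω₁)=-0.095021-0.000000i, Y(Ω₂)=+0.543750+0.000000i
  term(m=+1) = -0.175350-0.010270i   from Y*(Ω₁)=-0.035782-0.346154i, Y(Ω₂)=+0.081164-0.498177i
  term(m=+2) = +0.000879+0.000103i   from Y*(Ω₁)=-0.004730+0.000988i, Y(Ω₂)=-0.173592-0.058107i
  term(m=+3) = +0.014616+0.002592i   from Y*(Ω₁)=-0.115165-0.360750i, Y(Ω₂)=-0.018258+0.034687i
  term(m=+4) = +0.001957+0.000466i   from Y*(Ω₁)=+0.343814-0.150256i, Y(Ω₂)=+0.004281+0.003227i
  term(m=+5) = +0.000069+0.000021i   from Y*(Ω₁)=+0.082193+0.145226i, Y(Ω₂)=+0.000313-0.000300i
Σ over m = -0.367327-0.000000i; ×(4π/11) → -0.419634-0.000000i. Real part: -0.419634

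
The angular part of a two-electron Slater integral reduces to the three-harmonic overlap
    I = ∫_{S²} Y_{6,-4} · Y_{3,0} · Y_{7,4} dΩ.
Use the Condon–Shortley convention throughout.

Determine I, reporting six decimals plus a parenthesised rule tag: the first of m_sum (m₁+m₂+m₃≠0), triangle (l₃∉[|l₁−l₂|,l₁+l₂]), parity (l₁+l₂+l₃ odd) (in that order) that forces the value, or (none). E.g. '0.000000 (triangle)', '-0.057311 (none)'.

Checks pass: Σm=0; 16 even; l₃=7∈[3,9].
(2·6+1)(2·3+1)(2·7+1) = 1365
Δ: 2! 10! 4! / 17! → 1/2042040
sum: t=0:+1/207360 t=1:−1/57600 t=2:+1/207360 = -1/129600
3j²(6 3 7; 0 0 0) = Δ·Π!·Σ² = 168/12155  (sign +1)
sum: t=0:+1/43545600 t=1:−1/1451520 t=2:+1/967680 = 1/2721600
3j²(6 3 7; -4 0 4) = Δ·Π!·Σ² = 32/7735  (sign -1)
combine: 4πI² = 1365·168/12155·32/7735 = 16128/206635
take √, sign -1: I = -0.07881037
No selection rule forces the value: the integral is nonzero (none).

-0.078810 (none)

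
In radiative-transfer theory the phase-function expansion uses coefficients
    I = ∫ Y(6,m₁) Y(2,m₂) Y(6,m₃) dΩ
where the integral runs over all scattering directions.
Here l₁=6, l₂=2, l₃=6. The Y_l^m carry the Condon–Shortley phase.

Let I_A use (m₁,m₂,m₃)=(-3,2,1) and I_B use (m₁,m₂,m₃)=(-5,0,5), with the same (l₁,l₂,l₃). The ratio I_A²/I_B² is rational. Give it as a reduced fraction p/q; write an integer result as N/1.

l's match ⇒ only the (l;m) 3-j factors differ between A and B.
A: triangle coeff Δ(6,2,6) = 1/90090; Σ_t [2,2]: t=2:+1/120960 = 1/120960; (3j)²=24/1001 [(6 2 6; -3 2 1)], sign=-1
B: triangle coeff Δ(6,2,6) = 1/90090; Σ_t [1,2]: t=1:−1/3628800 t=2:+1/1451520 = 1/2419200; (3j)²=11/910 [(6 2 6; -5 0 5)], sign=-1
I_A²/I_B² = (24/1001)/(11/910) = 240/121

240/121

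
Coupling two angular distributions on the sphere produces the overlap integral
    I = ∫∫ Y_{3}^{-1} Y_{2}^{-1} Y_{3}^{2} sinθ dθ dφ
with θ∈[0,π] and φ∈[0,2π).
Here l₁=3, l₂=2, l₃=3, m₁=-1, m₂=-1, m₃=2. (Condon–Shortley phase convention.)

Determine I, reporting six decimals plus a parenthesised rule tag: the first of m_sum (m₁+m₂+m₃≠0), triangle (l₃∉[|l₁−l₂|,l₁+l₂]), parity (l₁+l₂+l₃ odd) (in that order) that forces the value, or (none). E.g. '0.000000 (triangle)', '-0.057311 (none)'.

Checks pass: Σm=0; 8 even; l₃=3∈[1,5].
(2·3+1)(2·2+1)(2·3+1) = 245
Δ: 2! 4! 2! / 9! → 1/3780
sum: t=0:+1/24 t=1:−1/4 t=2:+1/24 = -1/6
3j²(3 2 3; 0 0 0) = Δ·Π!·Σ² = 4/105  (sign +1)
sum: t=0:+1/48 t=1:−1/12 = -1/16
3j²(3 2 3; -1 -1 2) = Δ·Π!·Σ² = 1/28  (sign +1)
combine: 4πI² = 245·4/105·1/28 = 1/3
take √, sign +1: I = 0.16286750
No selection rule forces the value: the integral is nonzero (none).

0.162868 (none)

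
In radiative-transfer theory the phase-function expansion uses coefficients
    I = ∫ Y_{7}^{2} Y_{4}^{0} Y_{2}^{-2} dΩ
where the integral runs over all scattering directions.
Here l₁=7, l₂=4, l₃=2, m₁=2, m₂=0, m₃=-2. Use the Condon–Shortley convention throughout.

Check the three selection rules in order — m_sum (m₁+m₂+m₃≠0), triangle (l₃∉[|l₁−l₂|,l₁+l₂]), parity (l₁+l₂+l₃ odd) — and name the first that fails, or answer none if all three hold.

m₁+m₂+m₃ = 2 + 0 − 2 = 0  ✓
triangle: need |l₁−l₂| ≤ l₃ ≤ l₁+l₂ = [3,11]; l₃=2 is outside  ✗
parity: l₁+l₂+l₃ = 13 is odd

triangle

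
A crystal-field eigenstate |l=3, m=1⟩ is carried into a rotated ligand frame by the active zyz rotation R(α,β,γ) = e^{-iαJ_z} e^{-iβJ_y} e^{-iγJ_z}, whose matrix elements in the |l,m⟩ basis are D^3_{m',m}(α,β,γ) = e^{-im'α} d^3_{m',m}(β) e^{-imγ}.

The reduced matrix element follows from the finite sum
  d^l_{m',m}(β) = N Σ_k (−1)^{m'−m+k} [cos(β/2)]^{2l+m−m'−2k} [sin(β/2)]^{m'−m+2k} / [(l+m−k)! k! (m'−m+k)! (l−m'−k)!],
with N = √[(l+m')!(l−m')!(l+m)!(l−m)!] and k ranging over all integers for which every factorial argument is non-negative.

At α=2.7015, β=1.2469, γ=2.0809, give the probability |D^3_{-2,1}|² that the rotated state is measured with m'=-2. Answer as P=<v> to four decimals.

D^3_{-2,1}(2.7015,1.2469,2.0809) = e^{-i·-2·2.7015}·d^3_{-2,1}(1.2469)·e^{-i·1·2.0809}. Compute d first:
With c≡cos(β/2)=0.811869 and s≡sin(β/2)=0.583840, N=[1·120·24·2]^{1/2}=75.894664
The bounds max(0,m−m')=3 and min(l+m,l−m')=4 give 2 terms
  k=3: (−1)^0·75.8947/(12)·0.8119^3·0.5838^3 = +0.673548
  k=4: (−1)^1·75.8947/(24)·0.8119^1·0.5838^5 = -0.174162
d^3_{-2,1}(1.2469) = +0.673548 -0.174162 = +0.499386
|D^3_{-2,1}|² = |d^3_{-2,1}(β)|² = (+0.499386)² = 0.249386 (the z-rotation phases have unit modulus)

P=0.2494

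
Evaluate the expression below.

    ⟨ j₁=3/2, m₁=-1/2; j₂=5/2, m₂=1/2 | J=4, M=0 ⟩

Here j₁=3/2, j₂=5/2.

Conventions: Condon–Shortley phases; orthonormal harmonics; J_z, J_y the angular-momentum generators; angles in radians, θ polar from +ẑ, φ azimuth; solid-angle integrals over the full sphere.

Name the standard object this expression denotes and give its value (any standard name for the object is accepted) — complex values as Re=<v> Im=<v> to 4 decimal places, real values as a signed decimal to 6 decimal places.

This is a Clebsch–Gordan (vector-coupling) coefficient.
j₁+j₂−J=0  J+j₁−j₂=3  J−j₁+j₂=5  j₁+j₂+J+1=9
(j₁±m₁, j₂±m₂, J±M) = (1,2,3,2,4,4)
P² = 1728/7
sum k=0..0:
  [0] +1/24 = 1/24
S = 1/24
C² = P²·S² = 3/7 ; C = +0.654654

Clebsch–Gordan coefficient, +√(3/7) ≈ +0.654654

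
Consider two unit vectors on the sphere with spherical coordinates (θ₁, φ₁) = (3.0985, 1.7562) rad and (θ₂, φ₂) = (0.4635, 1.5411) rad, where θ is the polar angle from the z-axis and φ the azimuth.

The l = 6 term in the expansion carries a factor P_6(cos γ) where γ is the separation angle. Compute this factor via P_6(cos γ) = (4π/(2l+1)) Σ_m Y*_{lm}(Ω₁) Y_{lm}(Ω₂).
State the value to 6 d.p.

Summing Y*_{l m}(θ₁,φ₁)·Y_{l m}(θ₂,φ₂) over m ∈ [−6, 6]; prefactor 4π/(2·6+1) = 0.966644:
  m=-6: (-0.000000, -0.000000) × (-0.003797, -0.000684) = (0.000000, 0.000000)  (running Σ = (0.000000, 0.000000))
  m=-5: (0.000000, -0.000000) × (0.003955, -0.026444) = (-0.000000, -0.000000)  (running Σ = (-0.000000, -0.000000))
  m=-4: (0.000009, 0.000008) × (0.110419, 0.013178) = (0.000001, 0.000001)  (running Σ = (0.000001, 0.000001))
  m=-3: (-0.000219, 0.000353) × (-0.026875, 0.300870) = (-0.000100, -0.000075)  (running Σ = (-0.000099, -0.000074))
  m=-2: (-0.008964, -0.003485) × (-0.501957, -0.029848) = (0.004395, 0.002017)  (running Σ = (0.004296, 0.001942))
  m=-1: (0.025931, -0.138256) × (0.010384, -0.349567) = (-0.048060, -0.010500)  (running Σ = (-0.043764, -0.008558))
  m=0: (0.997370, -0.000000) × (-0.274793, 0.000000) = (-0.274071, 0.000000)  (running Σ = (-0.317835, -0.008558))
  m=1: (-0.025931, -0.138256) × (-0.010384, -0.349567) = (-0.048060, 0.010500)  (running Σ = (-0.365895, 0.001942))
  m=2: (-0.008964, 0.003485) × (-0.501957, 0.029848) = (0.004395, -0.002017)  (running Σ = (-0.361500, -0.000074))
  m=3: (0.000219, 0.000353) × (0.026875, 0.300870) = (-0.000100, 0.000075)  (running Σ = (-0.361600, 0.000001))
  m=4: (0.000009, -0.000008) × (0.110419, -0.013178) = (0.000001, -0.000001)  (running Σ = (-0.361599, -0.000000))
  m=5: (-0.000000, -0.000000) × (-0.003955, -0.026444) = (-0.000000, 0.000000)  (running Σ = (-0.361599, 0.000000))
  m=6: (-0.000000, 0.000000) × (-0.003797, 0.000684) = (0.000000, -0.000000)  (running Σ = (-0.361599, 0.000000))
Total Σ_m = (-0.361599, 0.000000). Multiply by 0.966644: (-0.349538, 0.000000). P_6(cos γ) = -0.349538

-0.349538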